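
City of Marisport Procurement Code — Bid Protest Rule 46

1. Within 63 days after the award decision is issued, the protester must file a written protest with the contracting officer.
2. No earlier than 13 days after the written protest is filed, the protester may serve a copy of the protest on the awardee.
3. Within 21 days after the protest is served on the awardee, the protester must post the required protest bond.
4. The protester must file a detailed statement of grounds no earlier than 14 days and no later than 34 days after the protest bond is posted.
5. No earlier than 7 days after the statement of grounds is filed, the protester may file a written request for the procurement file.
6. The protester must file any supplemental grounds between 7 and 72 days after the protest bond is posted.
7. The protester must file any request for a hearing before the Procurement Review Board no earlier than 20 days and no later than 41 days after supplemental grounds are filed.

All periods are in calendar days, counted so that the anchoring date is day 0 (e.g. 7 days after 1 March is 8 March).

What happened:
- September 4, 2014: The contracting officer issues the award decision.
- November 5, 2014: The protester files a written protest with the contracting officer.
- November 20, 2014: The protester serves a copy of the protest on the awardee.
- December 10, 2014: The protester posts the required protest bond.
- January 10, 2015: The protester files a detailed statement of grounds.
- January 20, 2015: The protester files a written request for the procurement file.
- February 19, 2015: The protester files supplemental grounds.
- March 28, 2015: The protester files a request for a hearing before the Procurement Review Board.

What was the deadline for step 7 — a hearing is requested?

April 1, 2015

Step 7 runs from February 19, 2015, when supplemental grounds are filed. The window is 20–41 days after February 19, 2015; it closes on April 1, 2015.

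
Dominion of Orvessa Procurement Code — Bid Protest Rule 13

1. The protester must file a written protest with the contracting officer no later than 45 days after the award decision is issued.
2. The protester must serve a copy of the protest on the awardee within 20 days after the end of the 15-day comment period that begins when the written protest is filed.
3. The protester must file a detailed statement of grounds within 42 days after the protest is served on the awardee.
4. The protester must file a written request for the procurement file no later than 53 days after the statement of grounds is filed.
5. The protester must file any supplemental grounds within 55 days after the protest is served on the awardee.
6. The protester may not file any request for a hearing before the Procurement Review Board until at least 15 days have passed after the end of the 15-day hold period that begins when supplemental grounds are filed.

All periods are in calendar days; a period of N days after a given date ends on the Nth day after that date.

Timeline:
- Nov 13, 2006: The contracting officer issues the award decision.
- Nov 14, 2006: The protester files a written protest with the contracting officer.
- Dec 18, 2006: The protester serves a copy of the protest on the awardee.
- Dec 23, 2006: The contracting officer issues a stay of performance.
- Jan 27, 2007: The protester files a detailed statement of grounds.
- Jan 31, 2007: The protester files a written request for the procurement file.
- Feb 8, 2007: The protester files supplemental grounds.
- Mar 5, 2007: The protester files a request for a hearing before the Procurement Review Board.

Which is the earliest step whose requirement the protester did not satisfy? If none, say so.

Step 1 — counting 45 days from Nov 13, 2006 (when the award decision is issued) gives a deadline of Dec 28, 2006; Nov 14, 2006 is within that limit.
Step 2 — counting 20 days from Nov 29, 2006 (end of the 15-day comment period, which began when the written protest is filed on Nov 14, 2006) gives a deadline of Dec 19, 2006; completed Dec 18, 2006, before the deadline.
Step 3 — counting 42 days from Dec 18, 2006 (when the protest is served on the awardee) gives a deadline of Jan 29, 2007; Jan 27, 2007 is within that limit.
Step 4 — counting 53 days from Jan 27, 2007 (when the statement of grounds is filed) gives a deadline of Mar 21, 2007; done Jan 31, 2007 — timely.
Step 5 — counting 55 days from Dec 18, 2006 (when the protest is served on the awardee) gives a deadline of Feb 11, 2007; completed Feb 8, 2007, before the deadline.
Step 6 — must wait 15 days from Feb 23, 2007 (end of the 15-day hold period, which began when supplemental grounds are filed on Feb 8, 2007), so not before Mar 10, 2007; Mar 5, 2007 is 5 days before the earliest permitted date.
Later steps need not be reached.

Step 6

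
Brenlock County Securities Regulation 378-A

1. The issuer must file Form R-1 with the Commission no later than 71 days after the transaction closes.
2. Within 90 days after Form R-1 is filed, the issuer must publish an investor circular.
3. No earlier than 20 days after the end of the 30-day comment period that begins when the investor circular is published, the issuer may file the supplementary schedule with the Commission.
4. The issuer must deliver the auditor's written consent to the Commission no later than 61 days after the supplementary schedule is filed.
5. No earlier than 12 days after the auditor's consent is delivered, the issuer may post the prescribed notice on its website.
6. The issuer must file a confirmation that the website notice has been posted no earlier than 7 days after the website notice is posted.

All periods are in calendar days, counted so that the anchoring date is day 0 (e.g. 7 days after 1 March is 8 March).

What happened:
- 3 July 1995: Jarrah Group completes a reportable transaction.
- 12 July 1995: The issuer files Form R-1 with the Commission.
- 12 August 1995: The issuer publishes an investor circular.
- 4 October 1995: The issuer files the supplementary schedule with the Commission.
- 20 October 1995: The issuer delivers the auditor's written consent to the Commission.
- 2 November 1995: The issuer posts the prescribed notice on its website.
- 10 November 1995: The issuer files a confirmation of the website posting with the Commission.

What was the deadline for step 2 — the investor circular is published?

Step 2 runs from 12 July 1995, when Form R-1 is filed. 90 days after 12 July 1995 is 10 October 1995.

10 October 1995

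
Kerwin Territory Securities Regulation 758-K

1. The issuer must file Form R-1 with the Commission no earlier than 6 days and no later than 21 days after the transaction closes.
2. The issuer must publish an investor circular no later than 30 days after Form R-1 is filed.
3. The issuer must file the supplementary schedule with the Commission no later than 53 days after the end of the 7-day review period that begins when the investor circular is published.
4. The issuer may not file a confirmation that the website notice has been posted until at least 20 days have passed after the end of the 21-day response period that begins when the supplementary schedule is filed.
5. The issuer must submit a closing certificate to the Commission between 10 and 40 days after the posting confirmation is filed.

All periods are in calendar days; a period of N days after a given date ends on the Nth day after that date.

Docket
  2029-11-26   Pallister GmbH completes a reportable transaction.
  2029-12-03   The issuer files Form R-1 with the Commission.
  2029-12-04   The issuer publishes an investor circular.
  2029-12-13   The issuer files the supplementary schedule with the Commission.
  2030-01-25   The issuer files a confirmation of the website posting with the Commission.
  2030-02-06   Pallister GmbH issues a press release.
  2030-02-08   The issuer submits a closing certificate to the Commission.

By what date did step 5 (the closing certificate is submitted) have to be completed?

Step 5 runs from 2030-01-25, when the posting confirmation is filed. The window is 10–40 days after 2030-01-25; it closes on 2030-03-06.

2030-03-06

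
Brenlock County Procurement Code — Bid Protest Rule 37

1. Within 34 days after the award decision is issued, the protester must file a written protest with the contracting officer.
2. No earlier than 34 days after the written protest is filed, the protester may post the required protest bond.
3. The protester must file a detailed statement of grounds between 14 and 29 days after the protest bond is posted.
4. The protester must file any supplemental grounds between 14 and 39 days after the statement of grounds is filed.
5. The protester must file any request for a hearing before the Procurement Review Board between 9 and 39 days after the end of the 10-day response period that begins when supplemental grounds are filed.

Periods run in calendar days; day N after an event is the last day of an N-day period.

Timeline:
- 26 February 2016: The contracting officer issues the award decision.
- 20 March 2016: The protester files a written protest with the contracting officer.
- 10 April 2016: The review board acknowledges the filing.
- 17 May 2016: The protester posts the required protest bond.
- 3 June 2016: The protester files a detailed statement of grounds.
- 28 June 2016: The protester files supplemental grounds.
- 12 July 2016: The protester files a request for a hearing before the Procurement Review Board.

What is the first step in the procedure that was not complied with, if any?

Step 1 — counting 34 days from 26 February 2016 (when the award decision is issued) gives a deadline of 31 March 2016; 20 March 2016 is within that limit.
Step 2 — must wait 34 days from 20 March 2016 (when the written protest is filed), so not before 23 April 2016; done 17 May 2016 — permitted.
Step 3 — 14 and 29 days from 17 May 2016 (when the protest bond is posted) are 31 May 2016 and 15 June 2016 respectively; done 3 June 2016 — within the window.
Step 4 — 14 and 39 days from 3 June 2016 (when the statement of grounds is filed) are 17 June 2016 and 12 July 2016 respectively; 28 June 2016 falls inside that range.
Step 5 — 9 and 39 days from 8 July 2016 (end of the 10-day response period, which began when supplemental grounds are filed on 28 June 2016) are 17 July 2016 and 16 August 2016 respectively; 12 July 2016 is 5 days too early.

Step 5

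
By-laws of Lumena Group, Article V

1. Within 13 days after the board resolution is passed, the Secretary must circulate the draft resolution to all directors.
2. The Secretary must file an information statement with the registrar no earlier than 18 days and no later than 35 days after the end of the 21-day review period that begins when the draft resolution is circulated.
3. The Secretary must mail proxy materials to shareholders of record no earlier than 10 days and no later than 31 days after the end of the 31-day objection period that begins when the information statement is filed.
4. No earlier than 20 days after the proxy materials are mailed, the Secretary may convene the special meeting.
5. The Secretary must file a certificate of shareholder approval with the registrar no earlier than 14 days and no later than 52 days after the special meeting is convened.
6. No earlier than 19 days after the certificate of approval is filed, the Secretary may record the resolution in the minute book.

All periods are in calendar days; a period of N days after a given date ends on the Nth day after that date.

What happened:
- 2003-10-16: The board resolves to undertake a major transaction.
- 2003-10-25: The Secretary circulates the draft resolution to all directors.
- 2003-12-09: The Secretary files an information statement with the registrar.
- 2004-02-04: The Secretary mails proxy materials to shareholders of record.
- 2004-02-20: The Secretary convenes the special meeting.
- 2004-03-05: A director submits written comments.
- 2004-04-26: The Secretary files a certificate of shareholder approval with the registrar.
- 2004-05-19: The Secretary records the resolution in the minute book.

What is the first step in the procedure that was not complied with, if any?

Step 4

Step 1 — counting 13 days from 2003-10-16 (when the board resolution is passed) gives a deadline of 2003-10-29; completed 2003-10-25, before the deadline.
Step 2 — 18 and 35 days from 2003-11-15 (end of the 21-day review period, which began when the draft resolution is circulated on 2003-10-25) are 2003-12-03 and 2003-12-20 respectively; done 2003-12-09, which is between those dates.
Step 3 — 10 and 31 days from 2004-01-09 (end of the 31-day objection period, which began when the information statement is filed on 2003-12-09) are 2004-01-19 and 2004-02-09 respectively; 2004-02-04 falls inside that range.
Step 4 — must wait 20 days from 2004-02-04 (when the proxy materials are mailed), so not before 2004-02-24; acted on 2004-02-20, 4 days prematurely.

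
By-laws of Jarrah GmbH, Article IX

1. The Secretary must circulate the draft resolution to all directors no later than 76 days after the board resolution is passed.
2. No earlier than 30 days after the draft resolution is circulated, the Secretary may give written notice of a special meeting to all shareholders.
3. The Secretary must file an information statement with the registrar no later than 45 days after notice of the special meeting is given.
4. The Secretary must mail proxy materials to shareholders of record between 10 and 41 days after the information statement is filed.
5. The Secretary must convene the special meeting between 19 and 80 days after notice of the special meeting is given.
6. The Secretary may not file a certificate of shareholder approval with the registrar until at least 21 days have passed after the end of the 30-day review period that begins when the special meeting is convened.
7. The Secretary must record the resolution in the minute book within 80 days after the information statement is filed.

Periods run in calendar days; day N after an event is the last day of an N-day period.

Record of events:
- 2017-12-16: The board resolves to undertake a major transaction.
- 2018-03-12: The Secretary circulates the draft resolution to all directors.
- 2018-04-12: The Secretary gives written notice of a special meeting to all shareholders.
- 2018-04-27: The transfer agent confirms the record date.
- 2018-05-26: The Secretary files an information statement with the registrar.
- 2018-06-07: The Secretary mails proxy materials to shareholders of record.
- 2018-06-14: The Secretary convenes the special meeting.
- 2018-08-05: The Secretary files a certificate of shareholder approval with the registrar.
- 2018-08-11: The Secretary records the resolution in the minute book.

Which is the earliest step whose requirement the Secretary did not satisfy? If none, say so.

Step 1

Step 1 — counting 76 days from 2017-12-16 (when the board resolution is passed) gives a deadline of 2018-03-02; not done until 2018-03-12, 10 days after the deadline.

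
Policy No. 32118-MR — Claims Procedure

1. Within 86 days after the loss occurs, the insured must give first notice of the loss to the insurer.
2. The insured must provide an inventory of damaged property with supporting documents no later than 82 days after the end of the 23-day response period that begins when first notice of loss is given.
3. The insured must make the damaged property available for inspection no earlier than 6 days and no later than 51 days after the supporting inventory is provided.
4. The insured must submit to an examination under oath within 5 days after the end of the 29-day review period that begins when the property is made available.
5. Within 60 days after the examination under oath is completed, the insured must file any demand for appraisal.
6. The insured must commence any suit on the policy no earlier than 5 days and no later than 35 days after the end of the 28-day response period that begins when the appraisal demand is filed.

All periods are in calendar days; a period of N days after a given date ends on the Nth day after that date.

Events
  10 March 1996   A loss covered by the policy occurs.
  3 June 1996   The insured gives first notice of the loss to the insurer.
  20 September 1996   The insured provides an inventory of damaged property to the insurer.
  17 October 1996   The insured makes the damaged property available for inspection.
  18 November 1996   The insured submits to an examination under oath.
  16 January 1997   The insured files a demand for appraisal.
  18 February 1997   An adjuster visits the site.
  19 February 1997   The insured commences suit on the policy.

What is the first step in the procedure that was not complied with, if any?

Step 2

(1) due by 10 March 1996 + 86 days = 4 June 1996; 3 June 1996 is within that limit.
(2) due by 26 June 1996 + 82 days = 16 September 1996; 20 September 1996 misses that deadline by 4 days.
The procedure was therefore not followed at step 2.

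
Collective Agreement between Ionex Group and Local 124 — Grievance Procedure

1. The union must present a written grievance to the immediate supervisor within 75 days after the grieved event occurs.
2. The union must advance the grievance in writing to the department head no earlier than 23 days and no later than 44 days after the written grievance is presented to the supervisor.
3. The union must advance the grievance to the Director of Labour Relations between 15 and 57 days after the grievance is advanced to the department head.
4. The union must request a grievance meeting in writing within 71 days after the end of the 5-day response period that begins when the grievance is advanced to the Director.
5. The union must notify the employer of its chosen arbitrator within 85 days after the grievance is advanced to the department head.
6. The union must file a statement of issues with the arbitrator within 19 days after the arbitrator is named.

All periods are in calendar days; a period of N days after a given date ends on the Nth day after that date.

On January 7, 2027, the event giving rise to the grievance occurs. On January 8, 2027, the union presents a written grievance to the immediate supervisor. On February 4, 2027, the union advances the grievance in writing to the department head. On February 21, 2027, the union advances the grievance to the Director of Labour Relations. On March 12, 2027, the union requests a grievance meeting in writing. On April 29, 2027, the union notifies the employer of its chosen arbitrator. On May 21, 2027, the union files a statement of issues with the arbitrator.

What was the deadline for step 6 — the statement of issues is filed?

Step 6 runs from April 29, 2027, when the arbitrator is named. 19 days after April 29, 2027 is May 18, 2027.

May 18, 2027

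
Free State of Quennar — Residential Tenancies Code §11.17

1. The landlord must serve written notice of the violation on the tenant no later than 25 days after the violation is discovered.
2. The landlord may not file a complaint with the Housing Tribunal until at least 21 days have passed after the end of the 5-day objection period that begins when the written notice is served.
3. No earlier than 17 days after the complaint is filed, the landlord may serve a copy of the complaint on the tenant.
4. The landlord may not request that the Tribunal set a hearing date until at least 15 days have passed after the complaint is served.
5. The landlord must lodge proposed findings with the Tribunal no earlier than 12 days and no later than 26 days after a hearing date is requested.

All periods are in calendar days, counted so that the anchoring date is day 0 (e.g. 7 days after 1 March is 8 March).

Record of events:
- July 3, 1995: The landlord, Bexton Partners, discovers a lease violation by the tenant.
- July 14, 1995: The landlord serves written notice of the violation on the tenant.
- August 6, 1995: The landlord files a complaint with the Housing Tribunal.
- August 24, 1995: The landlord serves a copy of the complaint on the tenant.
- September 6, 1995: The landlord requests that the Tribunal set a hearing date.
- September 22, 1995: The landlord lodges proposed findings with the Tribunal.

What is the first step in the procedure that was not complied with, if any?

Step 1 — counting 25 days from July 3, 1995 (when the violation is discovered) gives a deadline of July 28, 1995; completed July 14, 1995, before the deadline.
Step 2 — must wait 21 days from July 19, 1995 (end of the 5-day objection period, which began when the written notice is served on July 14, 1995), so not before August 9, 1995; August 6, 1995 is 3 days before the earliest permitted date.
That is the first point of non-compliance.

Step 2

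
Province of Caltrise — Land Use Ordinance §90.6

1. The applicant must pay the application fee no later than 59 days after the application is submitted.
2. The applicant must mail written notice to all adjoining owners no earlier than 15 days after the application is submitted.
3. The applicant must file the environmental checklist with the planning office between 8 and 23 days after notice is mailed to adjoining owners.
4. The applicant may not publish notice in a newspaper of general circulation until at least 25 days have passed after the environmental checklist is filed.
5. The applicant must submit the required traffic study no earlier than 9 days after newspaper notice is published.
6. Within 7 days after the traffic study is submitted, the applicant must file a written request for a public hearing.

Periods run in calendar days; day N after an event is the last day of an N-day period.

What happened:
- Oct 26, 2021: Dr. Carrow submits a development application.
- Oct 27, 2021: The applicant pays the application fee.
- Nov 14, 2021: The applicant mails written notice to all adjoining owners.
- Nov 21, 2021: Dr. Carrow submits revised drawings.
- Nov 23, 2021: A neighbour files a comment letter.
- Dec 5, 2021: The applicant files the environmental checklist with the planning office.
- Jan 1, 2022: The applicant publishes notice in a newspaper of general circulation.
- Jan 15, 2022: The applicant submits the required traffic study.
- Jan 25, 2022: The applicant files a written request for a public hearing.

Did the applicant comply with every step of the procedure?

Step 1: 59 days after Oct 26, 2021 (when the application is submitted) is Dec 24, 2021; completed Oct 27, 2021, before the deadline.
Step 2: the earliest permitted date is 15 days after Oct 26, 2021 (when the application is submitted), i.e. Nov 10, 2021; done Nov 14, 2021 — permitted.
Step 3: the window is 8–23 days after Nov 14, 2021 (when notice is mailed to adjoining owners), so Nov 22, 2021 through Dec 7, 2021; Dec 5, 2021 falls inside that range.
Step 4: the earliest permitted date is 25 days after Dec 5, 2021 (when the environmental checklist is filed), i.e. Dec 30, 2021; done Jan 1, 2022 — permitted.
Step 5: the earliest permitted date is 9 days after Jan 1, 2022 (when newspaper notice is published), i.e. Jan 10, 2022; done Jan 15, 2022 — permitted.
Step 6: 7 days after Jan 15, 2022 (when the traffic study is submitted) is Jan 22, 2022; done Jan 25, 2022 — 3 days late.
No need to go further; step 6 was not satisfied.

No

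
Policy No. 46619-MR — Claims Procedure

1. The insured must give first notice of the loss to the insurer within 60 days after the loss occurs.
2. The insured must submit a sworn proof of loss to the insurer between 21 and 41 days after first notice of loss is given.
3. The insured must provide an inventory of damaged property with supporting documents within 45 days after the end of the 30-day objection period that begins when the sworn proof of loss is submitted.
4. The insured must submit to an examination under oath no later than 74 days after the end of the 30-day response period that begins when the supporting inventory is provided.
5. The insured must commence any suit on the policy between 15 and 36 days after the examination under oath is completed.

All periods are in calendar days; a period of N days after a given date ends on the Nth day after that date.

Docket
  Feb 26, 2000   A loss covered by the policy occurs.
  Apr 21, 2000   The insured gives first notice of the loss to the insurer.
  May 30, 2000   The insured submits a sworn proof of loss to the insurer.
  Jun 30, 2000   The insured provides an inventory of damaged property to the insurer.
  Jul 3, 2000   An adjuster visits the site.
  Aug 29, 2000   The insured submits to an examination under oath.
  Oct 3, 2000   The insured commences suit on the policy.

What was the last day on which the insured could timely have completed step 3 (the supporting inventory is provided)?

Aug 13, 2000

The sworn proof of loss is submitted on May 30, 2000; the 30-day objection period therefore ends Jun 29, 2000, and step 3 runs from that date. 45 days after Jun 29, 2000 is Aug 13, 2000.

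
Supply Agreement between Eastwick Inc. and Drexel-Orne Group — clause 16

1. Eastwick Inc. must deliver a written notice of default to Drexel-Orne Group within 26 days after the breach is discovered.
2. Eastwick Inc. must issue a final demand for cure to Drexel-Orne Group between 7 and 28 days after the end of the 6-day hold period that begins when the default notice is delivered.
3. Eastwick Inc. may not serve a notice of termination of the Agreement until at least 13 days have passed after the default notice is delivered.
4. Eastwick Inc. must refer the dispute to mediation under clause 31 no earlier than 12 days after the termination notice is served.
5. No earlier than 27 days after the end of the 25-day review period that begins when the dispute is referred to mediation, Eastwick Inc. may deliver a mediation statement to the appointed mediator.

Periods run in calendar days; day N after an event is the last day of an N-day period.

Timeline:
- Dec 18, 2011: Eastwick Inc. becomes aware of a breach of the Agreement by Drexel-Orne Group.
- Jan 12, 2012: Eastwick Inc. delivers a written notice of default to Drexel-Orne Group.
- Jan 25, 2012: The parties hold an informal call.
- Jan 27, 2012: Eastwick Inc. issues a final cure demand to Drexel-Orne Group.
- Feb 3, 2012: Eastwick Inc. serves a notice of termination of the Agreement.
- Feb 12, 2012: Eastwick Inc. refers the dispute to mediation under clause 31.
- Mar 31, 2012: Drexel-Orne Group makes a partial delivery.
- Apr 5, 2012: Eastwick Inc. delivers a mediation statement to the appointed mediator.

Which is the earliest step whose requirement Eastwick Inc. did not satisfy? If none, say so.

Step 1 — counting 26 days from Dec 18, 2011 (when the breach is discovered) gives a deadline of Jan 13, 2012; completed Jan 12, 2012, before the deadline.
Step 2 — 7 and 28 days from Jan 18, 2012 (end of the 6-day hold period, which began when the default notice is delivered on Jan 12, 2012) are Jan 25, 2012 and Feb 15, 2012 respectively; done Jan 27, 2012 — within the window.
Step 3 — must wait 13 days from Jan 12, 2012 (when the default notice is delivered), so not before Jan 25, 2012; done Feb 3, 2012 — permitted.
Step 4 — must wait 12 days from Feb 3, 2012 (when the termination notice is served), so not before Feb 15, 2012; Feb 12, 2012 is 3 days before the earliest permitted date.

Step 4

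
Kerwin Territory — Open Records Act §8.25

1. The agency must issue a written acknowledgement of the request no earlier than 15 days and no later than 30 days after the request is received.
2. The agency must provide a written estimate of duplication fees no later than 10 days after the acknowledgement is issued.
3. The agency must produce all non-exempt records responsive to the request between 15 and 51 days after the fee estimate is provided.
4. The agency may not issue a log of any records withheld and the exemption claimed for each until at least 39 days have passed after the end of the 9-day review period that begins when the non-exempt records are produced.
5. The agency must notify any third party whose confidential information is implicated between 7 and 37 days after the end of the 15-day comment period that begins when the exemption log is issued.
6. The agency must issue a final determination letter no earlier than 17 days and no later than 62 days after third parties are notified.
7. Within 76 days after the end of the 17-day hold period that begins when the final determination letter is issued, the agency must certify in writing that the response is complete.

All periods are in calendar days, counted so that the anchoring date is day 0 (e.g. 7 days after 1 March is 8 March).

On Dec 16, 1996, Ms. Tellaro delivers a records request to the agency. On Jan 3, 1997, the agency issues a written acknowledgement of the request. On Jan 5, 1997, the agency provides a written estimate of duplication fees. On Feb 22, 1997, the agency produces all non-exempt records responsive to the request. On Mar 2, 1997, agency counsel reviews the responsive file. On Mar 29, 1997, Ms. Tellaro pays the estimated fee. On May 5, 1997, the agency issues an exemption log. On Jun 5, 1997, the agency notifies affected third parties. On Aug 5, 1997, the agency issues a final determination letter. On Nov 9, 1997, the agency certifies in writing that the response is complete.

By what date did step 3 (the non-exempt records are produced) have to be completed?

Step 3 runs from Jan 5, 1997, when the fee estimate is provided. The window is 15–51 days after Jan 5, 1997; it closes on Feb 25, 1997.

Feb 25, 1997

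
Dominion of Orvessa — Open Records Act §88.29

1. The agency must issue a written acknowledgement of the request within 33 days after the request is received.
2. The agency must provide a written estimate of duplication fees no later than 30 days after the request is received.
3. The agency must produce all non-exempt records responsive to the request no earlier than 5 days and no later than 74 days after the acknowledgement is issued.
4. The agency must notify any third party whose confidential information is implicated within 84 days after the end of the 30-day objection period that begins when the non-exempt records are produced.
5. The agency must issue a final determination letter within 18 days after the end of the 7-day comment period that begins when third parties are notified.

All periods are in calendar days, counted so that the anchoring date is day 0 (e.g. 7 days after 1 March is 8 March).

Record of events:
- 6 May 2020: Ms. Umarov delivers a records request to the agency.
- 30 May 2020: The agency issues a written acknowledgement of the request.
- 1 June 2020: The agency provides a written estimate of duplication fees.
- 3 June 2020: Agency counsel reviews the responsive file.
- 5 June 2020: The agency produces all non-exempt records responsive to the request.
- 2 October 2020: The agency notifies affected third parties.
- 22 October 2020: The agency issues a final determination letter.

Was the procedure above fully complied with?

No

Step 1: 33 days after 6 May 2020 (when the request is received) is 8 June 2020; 30 May 2020 is within that limit.
Step 2: 30 days after 6 May 2020 (when the request is received) is 5 June 2020; done 1 June 2020 — timely.
Step 3: the window is 5–74 days after 30 May 2020 (when the acknowledgement is issued), so 4 June 2020 through 12 August 2020; done 5 June 2020, which is between those dates.
Step 4: 84 days after 5 July 2020 (end of the 30-day objection period, which began when the non-exempt records are produced on 5 June 2020) is 27 September 2020; done 2 October 2020 — 5 days late.
Later steps need not be reached.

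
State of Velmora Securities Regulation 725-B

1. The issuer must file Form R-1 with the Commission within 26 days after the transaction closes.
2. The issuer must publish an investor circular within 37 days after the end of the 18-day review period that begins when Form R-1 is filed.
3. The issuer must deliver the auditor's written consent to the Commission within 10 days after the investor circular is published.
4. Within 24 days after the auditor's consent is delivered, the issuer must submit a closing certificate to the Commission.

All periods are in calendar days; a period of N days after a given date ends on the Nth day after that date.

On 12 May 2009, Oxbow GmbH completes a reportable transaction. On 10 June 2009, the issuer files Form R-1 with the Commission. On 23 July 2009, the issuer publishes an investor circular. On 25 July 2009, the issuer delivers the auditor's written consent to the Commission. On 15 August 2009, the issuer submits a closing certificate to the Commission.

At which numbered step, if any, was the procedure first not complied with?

(1) due by 12 May 2009 + 26 days = 7 June 2009; 10 June 2009 misses that deadline by 3 days.
The procedure was therefore not followed at step 1.

Step 1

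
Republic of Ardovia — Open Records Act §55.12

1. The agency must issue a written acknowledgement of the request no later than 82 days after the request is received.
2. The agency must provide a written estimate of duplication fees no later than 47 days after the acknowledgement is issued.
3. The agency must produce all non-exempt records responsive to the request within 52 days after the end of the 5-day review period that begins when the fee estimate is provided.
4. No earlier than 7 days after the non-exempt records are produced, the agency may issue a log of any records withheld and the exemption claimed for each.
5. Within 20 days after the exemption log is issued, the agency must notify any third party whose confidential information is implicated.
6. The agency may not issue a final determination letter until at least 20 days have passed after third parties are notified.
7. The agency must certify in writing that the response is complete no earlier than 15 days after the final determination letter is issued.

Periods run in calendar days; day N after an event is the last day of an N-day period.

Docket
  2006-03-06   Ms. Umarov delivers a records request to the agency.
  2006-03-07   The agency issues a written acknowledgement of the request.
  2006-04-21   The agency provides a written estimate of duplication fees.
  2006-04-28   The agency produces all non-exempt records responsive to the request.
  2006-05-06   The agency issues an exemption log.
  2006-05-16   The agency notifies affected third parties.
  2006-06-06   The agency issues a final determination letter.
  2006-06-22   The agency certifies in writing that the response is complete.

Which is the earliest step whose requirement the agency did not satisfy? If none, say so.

Step 1 — counting 82 days from 2006-03-06 (when the request is received) gives a deadline of 2006-05-27; done 2006-03-07 — timely.
Step 2 — counting 47 days from 2006-03-07 (when the acknowledgement is issued) gives a deadline of 2006-04-23; 2006-04-21 is within that limit.
Step 3 — counting 52 days from 2006-04-26 (end of the 5-day review period, which began when the fee estimate is provided on 2006-04-21) gives a deadline of 2006-06-17; done 2006-04-28 — timely.
Step 4 — must wait 7 days from 2006-04-28 (when the non-exempt records are produced), so not before 2006-05-05; done 2006-05-06, after the minimum wait.
Step 5 — counting 20 days from 2006-05-06 (when the exemption log is issued) gives a deadline of 2006-05-26; done 2006-05-16 — timely.
Step 6 — must wait 20 days from 2006-05-16 (when third parties are notified), so not before 2006-06-05; done 2006-06-06 — permitted.
Step 7 — must wait 15 days from 2006-06-06 (when the final determination letter is issued), so not before 2006-06-21; done 2006-06-22 — permitted.

None — every step was satisfied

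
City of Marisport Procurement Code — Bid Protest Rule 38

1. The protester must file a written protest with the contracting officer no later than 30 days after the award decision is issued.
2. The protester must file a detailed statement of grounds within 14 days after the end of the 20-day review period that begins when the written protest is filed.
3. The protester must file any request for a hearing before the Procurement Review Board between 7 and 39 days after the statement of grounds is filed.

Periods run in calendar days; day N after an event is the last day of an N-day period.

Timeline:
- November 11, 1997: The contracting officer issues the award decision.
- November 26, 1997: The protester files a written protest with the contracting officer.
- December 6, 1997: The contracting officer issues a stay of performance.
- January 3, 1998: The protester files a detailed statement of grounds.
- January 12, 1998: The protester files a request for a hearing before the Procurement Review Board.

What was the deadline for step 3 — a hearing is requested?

Step 3 runs from January 3, 1998, when the statement of grounds is filed. The window is 7–39 days after January 3, 1998; it closes on February 11, 1998.

February 11, 1998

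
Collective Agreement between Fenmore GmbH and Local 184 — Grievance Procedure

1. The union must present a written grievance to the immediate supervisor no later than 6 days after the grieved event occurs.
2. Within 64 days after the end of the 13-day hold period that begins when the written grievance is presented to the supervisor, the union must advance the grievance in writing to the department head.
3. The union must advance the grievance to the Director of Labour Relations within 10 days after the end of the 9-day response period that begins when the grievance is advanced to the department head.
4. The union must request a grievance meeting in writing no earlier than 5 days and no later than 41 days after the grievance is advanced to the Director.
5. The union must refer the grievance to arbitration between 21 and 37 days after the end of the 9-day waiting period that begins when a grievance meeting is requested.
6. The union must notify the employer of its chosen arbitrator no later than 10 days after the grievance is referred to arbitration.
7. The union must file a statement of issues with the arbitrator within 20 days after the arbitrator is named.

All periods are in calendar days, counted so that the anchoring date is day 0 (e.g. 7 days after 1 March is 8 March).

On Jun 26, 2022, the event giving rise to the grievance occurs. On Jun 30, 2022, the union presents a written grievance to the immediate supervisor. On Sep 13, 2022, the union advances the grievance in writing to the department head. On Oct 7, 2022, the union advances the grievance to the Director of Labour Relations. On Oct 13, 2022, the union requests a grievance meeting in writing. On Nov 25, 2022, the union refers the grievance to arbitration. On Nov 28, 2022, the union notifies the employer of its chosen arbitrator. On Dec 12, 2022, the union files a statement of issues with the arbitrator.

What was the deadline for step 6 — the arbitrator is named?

Dec 5, 2022

Step 6 runs from Nov 25, 2022, when the grievance is referred to arbitration. 10 days after Nov 25, 2022 is Dec 5, 2022.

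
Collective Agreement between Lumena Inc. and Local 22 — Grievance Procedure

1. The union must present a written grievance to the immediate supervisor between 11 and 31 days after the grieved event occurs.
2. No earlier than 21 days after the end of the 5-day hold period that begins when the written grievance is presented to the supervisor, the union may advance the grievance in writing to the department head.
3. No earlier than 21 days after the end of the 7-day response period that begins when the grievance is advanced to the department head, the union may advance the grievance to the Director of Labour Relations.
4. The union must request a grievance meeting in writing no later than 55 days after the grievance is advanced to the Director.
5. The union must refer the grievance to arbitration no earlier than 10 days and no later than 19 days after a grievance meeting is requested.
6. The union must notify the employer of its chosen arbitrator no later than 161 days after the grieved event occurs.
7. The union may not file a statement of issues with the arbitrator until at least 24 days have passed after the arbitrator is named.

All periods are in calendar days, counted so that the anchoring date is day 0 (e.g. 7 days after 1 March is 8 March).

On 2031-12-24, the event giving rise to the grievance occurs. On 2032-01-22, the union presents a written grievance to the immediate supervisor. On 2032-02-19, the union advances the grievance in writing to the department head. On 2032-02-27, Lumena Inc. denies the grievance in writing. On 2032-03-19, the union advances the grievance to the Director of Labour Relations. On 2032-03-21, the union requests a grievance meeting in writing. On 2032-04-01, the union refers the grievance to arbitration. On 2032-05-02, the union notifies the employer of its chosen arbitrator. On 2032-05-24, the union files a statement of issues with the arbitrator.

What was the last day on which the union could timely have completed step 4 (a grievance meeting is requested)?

2032-05-13

Step 4 runs from 2032-03-19, when the grievance is advanced to the Director. 55 days after 2032-03-19 is 2032-05-13.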